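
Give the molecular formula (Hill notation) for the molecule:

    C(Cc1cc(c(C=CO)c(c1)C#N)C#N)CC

Heavy atoms from the SMILES: 14 C, 2 N, 1 O.
Implicit hydrogens by atom environment:
  4 × C (aromatic): no H
  3 × C: 2 H each → 6
  2 × C (aromatic): 1 H each → 2
  2 × C: 1 H each → 2
  2 × C: no H
  2 × N: no H
  1 × C: 3 H
  1 × O: 1 H
  Total hydrogens = 14.
Molecular formula: C14H14N2O

C14H14N2O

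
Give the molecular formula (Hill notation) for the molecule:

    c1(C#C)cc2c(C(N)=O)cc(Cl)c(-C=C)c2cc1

Heavy atoms from the SMILES: 15 C, 1 Cl, 1 N, 1 O.
Implicit hydrogens by atom environment:
  6 × C (aromatic): no H
  4 × C (aromatic): 1 H each → 4
  2 × C: 1 H each → 2
  2 × C: no H
  1 × C: 2 H
  1 × Cl: no H
  1 × N: 2 H
  1 × O: no H
  Total hydrogens = 10.
Molecular formula: C15H10ClNO

C15H10ClNO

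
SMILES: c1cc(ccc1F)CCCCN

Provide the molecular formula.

C10H14FN

Heavy atoms from the SMILES: 10 C, 1 F, 1 N.
Implicit hydrogens by atom environment:
  4 × C: 2 H each → 8
  4 × C (aromatic): 1 H each → 4
  2 × C (aromatic): no H
  1 × F: no H
  1 × N: 2 H
  Total hydrogens = 14.
Molecular formula: C10H14FN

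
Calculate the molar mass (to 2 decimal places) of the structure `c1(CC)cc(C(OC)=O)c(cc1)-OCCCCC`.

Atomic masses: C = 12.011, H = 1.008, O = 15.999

Molecular formula: C15H22O3.
M = 15×12.011 + 22×1.008 + 3×15.999 = 250.34 g/mol.

250.34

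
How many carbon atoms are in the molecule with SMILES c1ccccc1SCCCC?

The symbol for carbon appears 10 times in the SMILES. Lowercase c denotes aromatic carbon and counts toward C.

10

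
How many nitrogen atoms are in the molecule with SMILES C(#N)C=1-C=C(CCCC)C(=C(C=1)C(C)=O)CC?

1

The symbol for nitrogen appears 1 time in the SMILES.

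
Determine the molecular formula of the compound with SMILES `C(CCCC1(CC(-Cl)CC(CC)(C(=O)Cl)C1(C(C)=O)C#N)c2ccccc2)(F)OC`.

C23H28Cl2FNO3

Heavy atoms from the SMILES: 23 C, 2 Cl, 1 F, 1 N, 3 O.
Implicit hydrogens by atom environment:
  6 × C: 2 H each → 12
  6 × C: no H
  5 × C (aromatic): 1 H each → 5
  3 × C: 3 H each → 9
  3 × O: no H
  2 × C: 1 H each → 2
  2 × Cl: no H
  1 × C (aromatic): no H
  1 × F: no H
  1 × N: no H
  Total hydrogens = 28.
Molecular formula: C23H28Cl2FNO3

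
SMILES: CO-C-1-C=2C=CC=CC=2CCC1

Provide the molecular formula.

C11H14O

Heavy atoms from the SMILES: 11 C, 1 O.
Implicit hydrogens by atom environment:
  4 × C (aromatic): 1 H each → 4
  3 × C: 2 H each → 6
  2 × C (aromatic): no H
  1 × C: 3 H
  1 × C: 1 H
  1 × O: no H
  Total hydrogens = 14.
Molecular formula: C11H14O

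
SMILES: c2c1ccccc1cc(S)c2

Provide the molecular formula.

C10H8S

Heavy atoms from the SMILES: 10 C, 1 S.
Implicit hydrogens by atom environment:
  7 × C (aromatic): 1 H each → 7
  3 × C (aromatic): no H
  1 × S: 1 H
  Total hydrogens = 8.
Molecular formula: C10H8S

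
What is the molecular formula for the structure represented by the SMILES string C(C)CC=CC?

Heavy atoms from the SMILES: 6 C.
Implicit hydrogens by atom environment:
  2 × C: 3 H each → 6
  2 × C: 2 H each → 4
  2 × C: 1 H each → 2
  Total hydrogens = 12.
Molecular formula: C6H12

C6H12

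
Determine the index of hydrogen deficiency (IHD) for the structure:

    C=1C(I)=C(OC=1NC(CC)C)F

Molecular formula from the SMILES: C8H11FINO.
DoU = (2C + 2 + N − H − X)/2 = (2·8 + 2 + 1 − 11 − 2)/2 = 6/2 = 3.
(Structurally: 1 ring(s) + 2 π bond(s) = 3.)

3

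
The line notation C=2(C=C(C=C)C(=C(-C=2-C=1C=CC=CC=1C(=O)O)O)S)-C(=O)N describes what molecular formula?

Heavy atoms from the SMILES: 16 C, 1 N, 4 O, 1 S.
Implicit hydrogens by atom environment:
  7 × C (aromatic): no H
  5 × C (aromatic): 1 H each → 5
  2 × C: no H
  2 × O: 1 H each → 2
  2 × O: no H
  1 × C: 2 H
  1 × C: 1 H
  1 × N: 2 H
  1 × S: 1 H
  Total hydrogens = 13.
Molecular formula: C16H13NO4S

C16H13NO4S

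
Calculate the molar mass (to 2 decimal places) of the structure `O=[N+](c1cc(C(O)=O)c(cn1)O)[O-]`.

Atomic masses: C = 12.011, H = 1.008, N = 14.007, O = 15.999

Molecular formula: C6H4N2O5.
M = 6×12.011 + 4×1.008 + 2×14.007 + 5×15.999 = 184.11 g/mol.

184.11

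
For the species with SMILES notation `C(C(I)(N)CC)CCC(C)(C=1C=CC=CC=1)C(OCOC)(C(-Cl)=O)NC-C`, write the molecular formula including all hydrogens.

Heavy atoms from the SMILES: 20 C, 1 Cl, 1 I, 2 N, 3 O.
Implicit hydrogens by atom environment:
  6 × C: 2 H each → 12
  5 × C (aromatic): 1 H each → 5
  4 × C: 3 H each → 12
  4 × C: no H
  3 × O: no H
  1 × C (aromatic): no H
  1 × Cl: no H
  1 × I: no H
  1 × N: 2 H
  1 × N: 1 H
  Total hydrogens = 32.
Molecular formula: C20H32ClIN2O3

C20H32ClIN2O3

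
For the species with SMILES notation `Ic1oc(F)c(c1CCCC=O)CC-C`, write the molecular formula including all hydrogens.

C11H14FIO2

Heavy atoms from the SMILES: 11 C, 1 F, 1 I, 2 O.
Implicit hydrogens by atom environment:
  5 × C: 2 H each → 10
  4 × C (aromatic): no H
  1 × C: 3 H
  1 × C: 1 H
  1 × F: no H
  1 × I: no H
  1 × O (aromatic): no H
  1 × O: no H
  Total hydrogens = 14.
Molecular formula: C11H14FIO2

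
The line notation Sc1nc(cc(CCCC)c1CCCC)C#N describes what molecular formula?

Heavy atoms from the SMILES: 14 C, 2 N, 1 S.
Implicit hydrogens by atom environment:
  6 × C: 2 H each → 12
  4 × C (aromatic): no H
  2 × C: 3 H each → 6
  1 × C (aromatic): 1 H
  1 × C: no H
  1 × N (aromatic): no H
  1 × N: no H
  1 × S: 1 H
  Total hydrogens = 20.
Molecular formula: C14H20N2S

C14H20N2S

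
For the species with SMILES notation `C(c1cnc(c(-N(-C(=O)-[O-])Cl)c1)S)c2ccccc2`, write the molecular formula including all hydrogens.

Heavy atoms from the SMILES: 13 C, 1 Cl, 2 N, 2 O, 1 S.
Implicit hydrogens by atom environment:
  7 × C (aromatic): 1 H each → 7
  4 × C (aromatic): no H
  1 × C: 2 H
  1 × C: no H
  1 × Cl: no H
  1 × N (aromatic): no H
  1 × N: no H
  1 × O: no H
  1 × O (charge -1): no H
  1 × S: 1 H
  Total hydrogens = 10.
Net charge -1.
Molecular formula: C13H10ClN2O2S-

C13H10ClN2O2S-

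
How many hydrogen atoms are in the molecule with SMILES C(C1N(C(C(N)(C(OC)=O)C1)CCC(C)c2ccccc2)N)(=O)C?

Hydrogens are implicit in SMILES; fill each atom to its normal valence:
  5 × C (aromatic): 1 H each → 5
  3 × C: 3 H each → 9
  3 × C: 2 H each → 6
  3 × C: 1 H each → 3
  3 × C: no H
  3 × O: no H
  2 × N: 2 H each → 4
  1 × C (aromatic): no H
  1 × N: no H
  Total hydrogens = 27.

27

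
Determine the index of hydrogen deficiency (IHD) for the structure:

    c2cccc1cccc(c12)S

7

Molecular formula from the SMILES: C10H8S.
DoU = (2C + 2 + N − H − X)/2 = (2·10 + 2 + 0 − 8 − 0)/2 = 14/2 = 7.
(Structurally: 2 ring(s) + 5 π bond(s) = 7.)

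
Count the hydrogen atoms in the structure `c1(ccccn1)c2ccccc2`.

Hydrogens are implicit in SMILES; fill each atom to its normal valence:
  9 × C (aromatic): 1 H each → 9
  2 × C (aromatic): no H
  1 × N (aromatic): no H
  Total hydrogens = 9.

9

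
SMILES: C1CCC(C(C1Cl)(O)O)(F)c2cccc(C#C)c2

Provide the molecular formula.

C14H14ClFO2

Heavy atoms from the SMILES: 14 C, 1 Cl, 1 F, 2 O.
Implicit hydrogens by atom environment:
  4 × C (aromatic): 1 H each → 4
  3 × C: 2 H each → 6
  3 × C: no H
  2 × C: 1 H each → 2
  2 × C (aromatic): no H
  2 × O: 1 H each → 2
  1 × Cl: no H
  1 × F: no H
  Total hydrogens = 14.
Molecular formula: C14H14ClFO2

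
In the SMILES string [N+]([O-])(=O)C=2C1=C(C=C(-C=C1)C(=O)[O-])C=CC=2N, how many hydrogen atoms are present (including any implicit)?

7

Hydrogens are implicit in SMILES; fill each atom to its normal valence:
  5 × C (aromatic): 1 H each → 5
  5 × C (aromatic): no H
  2 × O: no H
  2 × O (charge -1): no H
  1 × C: no H
  1 × N: 2 H
  1 × N (charge +1): no H
  Total hydrogens = 7.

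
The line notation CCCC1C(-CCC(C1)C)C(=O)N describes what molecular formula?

C11H21NO

Heavy atoms from the SMILES: 11 C, 1 N, 1 O.
Implicit hydrogens by atom environment:
  5 × C: 2 H each → 10
  3 × C: 1 H each → 3
  2 × C: 3 H each → 6
  1 × C: no H
  1 × N: 2 H
  1 × O: no H
  Total hydrogens = 21.
Molecular formula: C11H21NO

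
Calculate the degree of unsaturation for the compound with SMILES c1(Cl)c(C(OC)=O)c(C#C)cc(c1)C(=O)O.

Molecular formula from the SMILES: C11H7ClO4.
DoU = (2C + 2 + N − H − X)/2 = (2·11 + 2 + 0 − 7 − 1)/2 = 16/2 = 8.
(Structurally: 1 ring(s) + 7 π bond(s) = 8.)

8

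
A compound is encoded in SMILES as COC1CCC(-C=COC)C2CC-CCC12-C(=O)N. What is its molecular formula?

Heavy atoms from the SMILES: 15 C, 1 N, 3 O.
Implicit hydrogens by atom environment:
  6 × C: 2 H each → 12
  5 × C: 1 H each → 5
  3 × O: no H
  2 × C: 3 H each → 6
  2 × C: no H
  1 × N: 2 H
  Total hydrogens = 25.
Molecular formula: C15H25NO3

C15H25NO3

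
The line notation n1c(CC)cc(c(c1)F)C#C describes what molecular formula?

C9H8FN

Heavy atoms from the SMILES: 9 C, 1 F, 1 N.
Implicit hydrogens by atom environment:
  3 × C (aromatic): no H
  2 × C (aromatic): 1 H each → 2
  1 × C: 3 H
  1 × C: 2 H
  1 × C: 1 H
  1 × C: no H
  1 × F: no H
  1 × N (aromatic): no H
  Total hydrogens = 8.
Molecular formula: C9H8FN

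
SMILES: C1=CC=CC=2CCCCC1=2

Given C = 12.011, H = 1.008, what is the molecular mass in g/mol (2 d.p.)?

Molecular formula: C10H12.
M = 10×12.011 + 12×1.008 = 132.21 g/mol.

132.21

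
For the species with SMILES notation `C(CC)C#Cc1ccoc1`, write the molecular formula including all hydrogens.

C9H10O

Heavy atoms from the SMILES: 9 C, 1 O.
Implicit hydrogens by atom environment:
  3 × C (aromatic): 1 H each → 3
  2 × C: 2 H each → 4
  2 × C: no H
  1 × C: 3 H
  1 × C (aromatic): no H
  1 × O (aromatic): no H
  Total hydrogens = 10.
Molecular formula: C9H10O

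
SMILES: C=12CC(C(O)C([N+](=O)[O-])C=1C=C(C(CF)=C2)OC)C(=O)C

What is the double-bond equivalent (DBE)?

Molecular formula from the SMILES: C14H16FNO5.
DoU = (2C + 2 + N − H − X)/2 = (2·14 + 2 + 1 − 16 − 1)/2 = 14/2 = 7.
(Structurally: 2 ring(s) + 5 π bond(s) = 7.)

7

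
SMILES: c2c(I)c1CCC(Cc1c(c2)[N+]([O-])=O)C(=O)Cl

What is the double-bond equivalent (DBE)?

7

Molecular formula from the SMILES: C11H9ClINO3.
DoU = (2C + 2 + N − H − X)/2 = (2·11 + 2 + 1 − 9 − 2)/2 = 14/2 = 7.
(Structurally: 2 ring(s) + 5 π bond(s) = 7.)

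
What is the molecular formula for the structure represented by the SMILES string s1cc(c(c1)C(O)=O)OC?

Heavy atoms from the SMILES: 6 C, 3 O, 1 S.
Implicit hydrogens by atom environment:
  2 × C (aromatic): 1 H each → 2
  2 × C (aromatic): no H
  2 × O: no H
  1 × C: 3 H
  1 × C: no H
  1 × O: 1 H
  1 × S (aromatic): no H
  Total hydrogens = 6.
Molecular formula: C6H6O3S

C6H6O3S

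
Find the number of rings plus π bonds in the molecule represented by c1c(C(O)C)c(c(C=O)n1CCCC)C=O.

5

Molecular formula from the SMILES: C12H17NO3.
DoU = (2C + 2 + N − H − X)/2 = (2·12 + 2 + 1 − 17 − 0)/2 = 10/2 = 5.
(Structurally: 1 ring(s) + 4 π bond(s) = 5.)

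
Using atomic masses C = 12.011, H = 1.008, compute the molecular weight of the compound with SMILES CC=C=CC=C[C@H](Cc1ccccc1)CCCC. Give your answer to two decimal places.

Molecular formula: C18H24.
M = 18×12.011 + 24×1.008 = 240.39 g/mol.

240.39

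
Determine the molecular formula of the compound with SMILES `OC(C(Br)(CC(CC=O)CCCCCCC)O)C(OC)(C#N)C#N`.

Heavy atoms from the SMILES: 1 Br, 17 C, 2 N, 4 O.
Implicit hydrogens by atom environment:
  8 × C: 2 H each → 16
  4 × C: no H
  3 × C: 1 H each → 3
  2 × C: 3 H each → 6
  2 × N: no H
  2 × O: 1 H each → 2
  2 × O: no H
  1 × Br: no H
  Total hydrogens = 27.
Molecular formula: C17H27BrN2O4

C17H27BrN2O4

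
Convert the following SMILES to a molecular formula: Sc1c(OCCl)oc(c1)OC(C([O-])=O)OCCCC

C11H14ClO6S-

Heavy atoms from the SMILES: 11 C, 1 Cl, 6 O, 1 S.
Implicit hydrogens by atom environment:
  4 × C: 2 H each → 8
  4 × O: no H
  3 × C (aromatic): no H
  1 × C: 3 H
  1 × C (aromatic): 1 H
  1 × C: 1 H
  1 × C: no H
  1 × Cl: no H
  1 × O (aromatic): no H
  1 × O (charge -1): no H
  1 × S: 1 H
  Total hydrogens = 14.
Net charge -1.
Molecular formula: C11H14ClO6S-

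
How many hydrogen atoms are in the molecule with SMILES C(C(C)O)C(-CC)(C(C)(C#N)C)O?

19

Hydrogens are implicit in SMILES; fill each atom to its normal valence:
  4 × C: 3 H each → 12
  3 × C: no H
  2 × C: 2 H each → 4
  2 × O: 1 H each → 2
  1 × C: 1 H
  1 × N: no H
  Total hydrogens = 19.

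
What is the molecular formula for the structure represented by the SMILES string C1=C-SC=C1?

Heavy atoms from the SMILES: 4 C, 1 S.
Implicit hydrogens by atom environment:
  4 × C (aromatic): 1 H each → 4
  1 × S (aromatic): no H
  Total hydrogens = 4.
Molecular formula: C4H4S

C4H4S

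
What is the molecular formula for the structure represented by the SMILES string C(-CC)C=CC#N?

Heavy atoms from the SMILES: 6 C, 1 N.
Implicit hydrogens by atom environment:
  2 × C: 2 H each → 4
  2 × C: 1 H each → 2
  1 × C: 3 H
  1 × C: no H
  1 × N: no H
  Total hydrogens = 9.
Molecular formula: C6H9N

C6H9N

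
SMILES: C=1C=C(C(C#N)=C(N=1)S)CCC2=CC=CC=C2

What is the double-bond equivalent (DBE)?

10

Molecular formula from the SMILES: C14H12N2S.
DoU = (2C + 2 + N − H − X)/2 = (2·14 + 2 + 2 − 12 − 0)/2 = 20/2 = 10.
(Structurally: 2 ring(s) + 8 π bond(s) = 10.)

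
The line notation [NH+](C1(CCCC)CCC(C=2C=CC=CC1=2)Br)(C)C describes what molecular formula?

C16H25BrN+

Heavy atoms from the SMILES: 1 Br, 16 C, 1 N.
Implicit hydrogens by atom environment:
  5 × C: 2 H each → 10
  4 × C (aromatic): 1 H each → 4
  3 × C: 3 H each → 9
  2 × C (aromatic): no H
  1 × Br: no H
  1 × C: 1 H
  1 × C: no H
  1 × N (charge +1): 1 H
  Total hydrogens = 25.
Net charge +1.
Molecular formula: C16H25BrN+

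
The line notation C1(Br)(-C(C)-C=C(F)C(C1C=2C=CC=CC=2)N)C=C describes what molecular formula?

Heavy atoms from the SMILES: 1 Br, 15 C, 1 F, 1 N.
Implicit hydrogens by atom environment:
  5 × C: 1 H each → 5
  5 × C (aromatic): 1 H each → 5
  2 × C: no H
  1 × Br: no H
  1 × C: 3 H
  1 × C: 2 H
  1 × C (aromatic): no H
  1 × F: no H
  1 × N: 2 H
  Total hydrogens = 17.
Molecular formula: C15H17BrFN

C15H17BrFN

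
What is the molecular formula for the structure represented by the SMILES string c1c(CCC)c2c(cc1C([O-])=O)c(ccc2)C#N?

C15H12NO2-

Heavy atoms from the SMILES: 15 C, 1 N, 2 O.
Implicit hydrogens by atom environment:
  5 × C (aromatic): 1 H each → 5
  5 × C (aromatic): no H
  2 × C: 2 H each → 4
  2 × C: no H
  1 × C: 3 H
  1 × N: no H
  1 × O: no H
  1 × O (charge -1): no H
  Total hydrogens = 12.
Net charge -1.
Molecular formula: C15H12NO2-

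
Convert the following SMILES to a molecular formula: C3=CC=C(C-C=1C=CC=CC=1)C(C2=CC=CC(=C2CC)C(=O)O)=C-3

Heavy atoms from the SMILES: 22 C, 2 O.
Implicit hydrogens by atom environment:
  12 × C (aromatic): 1 H each → 12
  6 × C (aromatic): no H
  2 × C: 2 H each → 4
  1 × C: 3 H
  1 × C: no H
  1 × O: 1 H
  1 × O: no H
  Total hydrogens = 20.
Molecular formula: C22H20O2

C22H20O2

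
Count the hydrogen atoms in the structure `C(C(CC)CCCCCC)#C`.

Hydrogens are implicit in SMILES; fill each atom to its normal valence:
  6 × C: 2 H each → 12
  2 × C: 3 H each → 6
  2 × C: 1 H each → 2
  1 × C: no H
  Total hydrogens = 20.

20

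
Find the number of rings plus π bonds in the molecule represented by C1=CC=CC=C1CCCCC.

4

Molecular formula from the SMILES: C11H16.
DoU = (2C + 2 + N − H − X)/2 = (2·11 + 2 + 0 − 16 − 0)/2 = 8/2 = 4.
(Structurally: 1 ring(s) + 3 π bond(s) = 4.)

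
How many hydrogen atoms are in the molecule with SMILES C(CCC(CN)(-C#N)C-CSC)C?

20

Hydrogens are implicit in SMILES; fill each atom to its normal valence:
  6 × C: 2 H each → 12
  2 × C: 3 H each → 6
  2 × C: no H
  1 × N: 2 H
  1 × N: no H
  1 × S: no H
  Total hydrogens = 20.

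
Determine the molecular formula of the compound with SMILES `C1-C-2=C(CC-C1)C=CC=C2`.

C10H12

Heavy atoms from the SMILES: 10 C.
Implicit hydrogens by atom environment:
  4 × C: 2 H each → 8
  4 × C (aromatic): 1 H each → 4
  2 × C (aromatic): no H
  Total hydrogens = 12.
Molecular formula: C10H12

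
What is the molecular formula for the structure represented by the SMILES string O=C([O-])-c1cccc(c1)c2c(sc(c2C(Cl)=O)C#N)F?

C13H4ClFNO3S-

Heavy atoms from the SMILES: 13 C, 1 Cl, 1 F, 1 N, 3 O, 1 S.
Implicit hydrogens by atom environment:
  6 × C (aromatic): no H
  4 × C (aromatic): 1 H each → 4
  3 × C: no H
  2 × O: no H
  1 × Cl: no H
  1 × F: no H
  1 × N: no H
  1 × O (charge -1): no H
  1 × S (aromatic): no H
  Total hydrogens = 4.
Net charge -1.
Molecular formula: C13H4ClFNO3S-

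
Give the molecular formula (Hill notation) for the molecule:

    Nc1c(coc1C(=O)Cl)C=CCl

Heavy atoms from the SMILES: 7 C, 2 Cl, 1 N, 2 O.
Implicit hydrogens by atom environment:
  3 × C (aromatic): no H
  2 × C: 1 H each → 2
  2 × Cl: no H
  1 × C (aromatic): 1 H
  1 × C: no H
  1 × N: 2 H
  1 × O (aromatic): no H
  1 × O: no H
  Total hydrogens = 5.
Molecular formula: C7H5Cl2NO2

C7H5Cl2NO2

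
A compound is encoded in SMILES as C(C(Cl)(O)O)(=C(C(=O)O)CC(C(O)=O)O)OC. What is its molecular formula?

Heavy atoms from the SMILES: 8 C, 1 Cl, 8 O.
Implicit hydrogens by atom environment:
  5 × C: no H
  5 × O: 1 H each → 5
  3 × O: no H
  1 × C: 3 H
  1 × C: 2 H
  1 × C: 1 H
  1 × Cl: no H
  Total hydrogens = 11.
Molecular formula: C8H11ClO8

C8H11ClO8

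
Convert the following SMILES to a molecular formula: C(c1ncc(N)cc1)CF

C7H9FN2

Heavy atoms from the SMILES: 7 C, 1 F, 2 N.
Implicit hydrogens by atom environment:
  3 × C (aromatic): 1 H each → 3
  2 × C: 2 H each → 4
  2 × C (aromatic): no H
  1 × F: no H
  1 × N: 2 H
  1 × N (aromatic): no H
  Total hydrogens = 9.
Molecular formula: C7H9FN2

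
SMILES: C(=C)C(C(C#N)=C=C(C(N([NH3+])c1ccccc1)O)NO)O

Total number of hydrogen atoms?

Hydrogens are implicit in SMILES; fill each atom to its normal valence:
  5 × C (aromatic): 1 H each → 5
  4 × C: no H
  3 × C: 1 H each → 3
  3 × O: 1 H each → 3
  2 × N: no H
  1 × C: 2 H
  1 × C (aromatic): no H
  1 × N (charge +1): 3 H
  1 × N: 1 H
  Total hydrogens = 17.

17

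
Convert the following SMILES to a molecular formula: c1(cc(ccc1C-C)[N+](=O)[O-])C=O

Heavy atoms from the SMILES: 9 C, 1 N, 3 O.
Implicit hydrogens by atom environment:
  3 × C (aromatic): 1 H each → 3
  3 × C (aromatic): no H
  2 × O: no H
  1 × C: 3 H
  1 × C: 2 H
  1 × C: 1 H
  1 × N (charge +1): no H
  1 × O (charge -1): no H
  Total hydrogens = 9.
Molecular formula: C9H9NO3

C9H9NO3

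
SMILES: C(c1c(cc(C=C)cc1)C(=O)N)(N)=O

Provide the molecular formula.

Heavy atoms from the SMILES: 10 C, 2 N, 2 O.
Implicit hydrogens by atom environment:
  3 × C (aromatic): 1 H each → 3
  3 × C (aromatic): no H
  2 × C: no H
  2 × N: 2 H each → 4
  2 × O: no H
  1 × C: 2 H
  1 × C: 1 H
  Total hydrogens = 10.
Molecular formula: C10H10N2O2

C10H10N2O2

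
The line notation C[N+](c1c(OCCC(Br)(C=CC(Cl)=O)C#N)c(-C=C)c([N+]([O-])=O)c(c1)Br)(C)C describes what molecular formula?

Heavy atoms from the SMILES: 2 Br, 18 C, 1 Cl, 3 N, 4 O.
Implicit hydrogens by atom environment:
  5 × C (aromatic): no H
  3 × C: 3 H each → 9
  3 × C: 2 H each → 6
  3 × C: 1 H each → 3
  3 × C: no H
  3 × O: no H
  2 × Br: no H
  2 × N (charge +1): no H
  1 × C (aromatic): 1 H
  1 × Cl: no H
  1 × N: no H
  1 × O (charge -1): no H
  Total hydrogens = 19.
Net charge +1.
Molecular formula: C18H19Br2ClN3O4+

C18H19Br2ClN3O4+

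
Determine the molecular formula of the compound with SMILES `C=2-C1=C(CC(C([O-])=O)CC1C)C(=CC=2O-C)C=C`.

Heavy atoms from the SMILES: 15 C, 3 O.
Implicit hydrogens by atom environment:
  4 × C (aromatic): no H
  3 × C: 2 H each → 6
  3 × C: 1 H each → 3
  2 × C: 3 H each → 6
  2 × C (aromatic): 1 H each → 2
  2 × O: no H
  1 × C: no H
  1 × O (charge -1): no H
  Total hydrogens = 17.
Net charge -1.
Molecular formula: C15H17O3-

C15H17O3-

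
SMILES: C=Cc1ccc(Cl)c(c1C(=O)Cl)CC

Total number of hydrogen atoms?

10

Hydrogens are implicit in SMILES; fill each atom to its normal valence:
  4 × C (aromatic): no H
  2 × C: 2 H each → 4
  2 × C (aromatic): 1 H each → 2
  2 × Cl: no H
  1 × C: 3 H
  1 × C: 1 H
  1 × C: no H
  1 × O: no H
  Total hydrogens = 10.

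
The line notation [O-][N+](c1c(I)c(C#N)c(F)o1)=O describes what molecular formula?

Heavy atoms from the SMILES: 5 C, 1 F, 1 I, 2 N, 3 O.
Implicit hydrogens by atom environment:
  4 × C (aromatic): no H
  1 × C: no H
  1 × F: no H
  1 × I: no H
  1 × N (charge +1): no H
  1 × N: no H
  1 × O (aromatic): no H
  1 × O: no H
  1 × O (charge -1): no H
  Total hydrogens = 0.
Molecular formula: C5FIN2O3

C5FIN2O3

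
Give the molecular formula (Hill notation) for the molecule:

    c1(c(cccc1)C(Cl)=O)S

C7H5ClOS

Heavy atoms from the SMILES: 7 C, 1 Cl, 1 O, 1 S.
Implicit hydrogens by atom environment:
  4 × C (aromatic): 1 H each → 4
  2 × C (aromatic): no H
  1 × C: no H
  1 × Cl: no H
  1 × O: no H
  1 × S: 1 H
  Total hydrogens = 5.
Molecular formula: C7H5ClOS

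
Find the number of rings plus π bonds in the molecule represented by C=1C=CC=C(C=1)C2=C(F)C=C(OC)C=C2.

8

Molecular formula from the SMILES: C13H11FO.
DoU = (2C + 2 + N − H − X)/2 = (2·13 + 2 + 0 − 11 − 1)/2 = 16/2 = 8.
(Structurally: 2 ring(s) + 6 π bond(s) = 8.)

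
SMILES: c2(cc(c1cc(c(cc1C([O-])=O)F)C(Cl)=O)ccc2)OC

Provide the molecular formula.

Heavy atoms from the SMILES: 15 C, 1 Cl, 1 F, 4 O.
Implicit hydrogens by atom environment:
  6 × C (aromatic): 1 H each → 6
  6 × C (aromatic): no H
  3 × O: no H
  2 × C: no H
  1 × C: 3 H
  1 × Cl: no H
  1 × F: no H
  1 × O (charge -1): no H
  Total hydrogens = 9.
Net charge -1.
Molecular formula: C15H9ClFO4-

C15H9ClFO4-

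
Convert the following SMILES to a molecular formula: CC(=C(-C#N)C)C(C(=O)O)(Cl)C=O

C8H8ClNO3

Heavy atoms from the SMILES: 8 C, 1 Cl, 1 N, 3 O.
Implicit hydrogens by atom environment:
  5 × C: no H
  2 × C: 3 H each → 6
  2 × O: no H
  1 × C: 1 H
  1 × Cl: no H
  1 × N: no H
  1 × O: 1 H
  Total hydrogens = 8.
Molecular formula: C8H8ClNO3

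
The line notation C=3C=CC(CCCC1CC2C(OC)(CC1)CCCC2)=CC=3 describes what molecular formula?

Heavy atoms from the SMILES: 20 C, 1 O.
Implicit hydrogens by atom environment:
  10 × C: 2 H each → 20
  5 × C (aromatic): 1 H each → 5
  2 × C: 1 H each → 2
  1 × C: 3 H
  1 × C: no H
  1 × C (aromatic): no H
  1 × O: no H
  Total hydrogens = 30.
Molecular formula: C20H30O

C20H30O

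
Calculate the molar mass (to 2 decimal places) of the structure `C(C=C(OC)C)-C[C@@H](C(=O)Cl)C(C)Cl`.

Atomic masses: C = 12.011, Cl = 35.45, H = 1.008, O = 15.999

239.14

Molecular formula: C10H16Cl2O2.
M = 10×12.011 + 2×35.45 + 16×1.008 + 2×15.999 = 239.14 g/mol.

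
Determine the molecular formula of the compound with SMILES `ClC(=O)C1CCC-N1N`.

Heavy atoms from the SMILES: 5 C, 1 Cl, 2 N, 1 O.
Implicit hydrogens by atom environment:
  3 × C: 2 H each → 6
  1 × C: 1 H
  1 × C: no H
  1 × Cl: no H
  1 × N: 2 H
  1 × N: no H
  1 × O: no H
  Total hydrogens = 9.
Molecular formula: C5H9ClN2O

C5H9ClN2O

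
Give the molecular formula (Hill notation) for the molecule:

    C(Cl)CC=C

C4H7Cl

Heavy atoms from the SMILES: 4 C, 1 Cl.
Implicit hydrogens by atom environment:
  3 × C: 2 H each → 6
  1 × C: 1 H
  1 × Cl: no H
  Total hydrogens = 7.
Molecular formula: C4H7Cl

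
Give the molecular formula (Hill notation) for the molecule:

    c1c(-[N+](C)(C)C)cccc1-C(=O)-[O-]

Heavy atoms from the SMILES: 10 C, 1 N, 2 O.
Implicit hydrogens by atom environment:
  4 × C (aromatic): 1 H each → 4
  3 × C: 3 H each → 9
  2 × C (aromatic): no H
  1 × C: no H
  1 × N (charge +1): no H
  1 × O: no H
  1 × O (charge -1): no H
  Total hydrogens = 13.
Molecular formula: C10H13NO2

C10H13NO2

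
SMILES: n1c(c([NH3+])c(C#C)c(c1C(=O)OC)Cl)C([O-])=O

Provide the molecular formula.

C10H7ClN2O4

Heavy atoms from the SMILES: 10 C, 1 Cl, 2 N, 4 O.
Implicit hydrogens by atom environment:
  5 × C (aromatic): no H
  3 × C: no H
  3 × O: no H
  1 × C: 3 H
  1 × C: 1 H
  1 × Cl: no H
  1 × N (charge +1): 3 H
  1 × N (aromatic): no H
  1 × O (charge -1): no H
  Total hydrogens = 7.
Molecular formula: C10H7ClN2O4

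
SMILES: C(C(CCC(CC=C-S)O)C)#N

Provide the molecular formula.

Heavy atoms from the SMILES: 9 C, 1 N, 1 O, 1 S.
Implicit hydrogens by atom environment:
  4 × C: 1 H each → 4
  3 × C: 2 H each → 6
  1 × C: 3 H
  1 × C: no H
  1 × N: no H
  1 × O: 1 H
  1 × S: 1 H
  Total hydrogens = 15.
Molecular formula: C9H15NOS

C9H15NOS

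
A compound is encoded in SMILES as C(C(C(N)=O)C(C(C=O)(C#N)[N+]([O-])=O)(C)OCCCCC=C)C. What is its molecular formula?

Heavy atoms from the SMILES: 15 C, 3 N, 5 O.
Implicit hydrogens by atom environment:
  6 × C: 2 H each → 12
  4 × C: no H
  4 × O: no H
  3 × C: 1 H each → 3
  2 × C: 3 H each → 6
  1 × N: 2 H
  1 × N: no H
  1 × N (charge +1): no H
  1 × O (charge -1): no H
  Total hydrogens = 23.
Molecular formula: C15H23N3O5

C15H23N3O5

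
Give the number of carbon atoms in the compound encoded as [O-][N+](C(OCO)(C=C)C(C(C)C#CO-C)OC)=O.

11

The symbol for carbon appears 11 times in the SMILES.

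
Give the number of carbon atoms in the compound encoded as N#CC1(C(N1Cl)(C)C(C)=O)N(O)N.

6

The symbol for carbon appears 6 times in the SMILES. (Cl is a single chlorine, not C + l.)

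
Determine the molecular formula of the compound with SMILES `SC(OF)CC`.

C3H7FOS

Heavy atoms from the SMILES: 3 C, 1 F, 1 O, 1 S.
Implicit hydrogens by atom environment:
  1 × C: 3 H
  1 × C: 2 H
  1 × C: 1 H
  1 × F: no H
  1 × O: no H
  1 × S: 1 H
  Total hydrogens = 7.
Molecular formula: C3H7FOS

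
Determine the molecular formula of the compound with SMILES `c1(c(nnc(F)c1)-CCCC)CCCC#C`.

C13H17FN2

Heavy atoms from the SMILES: 13 C, 1 F, 2 N.
Implicit hydrogens by atom environment:
  6 × C: 2 H each → 12
  3 × C (aromatic): no H
  2 × N (aromatic): no H
  1 × C: 3 H
  1 × C (aromatic): 1 H
  1 × C: 1 H
  1 × C: no H
  1 × F: no H
  Total hydrogens = 17.
Molecular formula: C13H17FN2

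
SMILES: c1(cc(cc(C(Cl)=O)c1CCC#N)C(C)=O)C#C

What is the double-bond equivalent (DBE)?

10

Molecular formula from the SMILES: C14H10ClNO2.
DoU = (2C + 2 + N − H − X)/2 = (2·14 + 2 + 1 − 10 − 1)/2 = 20/2 = 10.
(Structurally: 1 ring(s) + 9 π bond(s) = 10.)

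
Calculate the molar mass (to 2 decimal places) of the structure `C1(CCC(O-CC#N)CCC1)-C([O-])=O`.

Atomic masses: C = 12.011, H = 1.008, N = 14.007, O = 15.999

Molecular formula: C10H14NO3-.
M = 10×12.011 + 14×1.008 + 1×14.007 + 3×15.999 = 196.23 g/mol.

196.23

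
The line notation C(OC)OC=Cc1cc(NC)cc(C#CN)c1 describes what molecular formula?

Heavy atoms from the SMILES: 13 C, 2 N, 2 O.
Implicit hydrogens by atom environment:
  3 × C (aromatic): 1 H each → 3
  3 × C (aromatic): no H
  2 × C: 3 H each → 6
  2 × C: 1 H each → 2
  2 × C: no H
  2 × O: no H
  1 × C: 2 H
  1 × N: 2 H
  1 × N: 1 H
  Total hydrogens = 16.
Molecular formula: C13H16N2O2

C13H16N2O2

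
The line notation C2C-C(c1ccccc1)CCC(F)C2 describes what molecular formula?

Heavy atoms from the SMILES: 13 C, 1 F.
Implicit hydrogens by atom environment:
  5 × C: 2 H each → 10
  5 × C (aromatic): 1 H each → 5
  2 × C: 1 H each → 2
  1 × C (aromatic): no H
  1 × F: no H
  Total hydrogens = 17.
Molecular formula: C13H17F

C13H17F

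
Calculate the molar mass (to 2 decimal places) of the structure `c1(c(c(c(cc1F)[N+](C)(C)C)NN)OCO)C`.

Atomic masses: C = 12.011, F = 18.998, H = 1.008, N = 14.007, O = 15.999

244.29

Molecular formula: C11H19FN3O2+.
M = 11×12.011 + 1×18.998 + 19×1.008 + 3×14.007 + 2×15.999 = 244.29 g/mol.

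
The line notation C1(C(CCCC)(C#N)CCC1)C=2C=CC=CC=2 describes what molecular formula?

C16H21N

Heavy atoms from the SMILES: 16 C, 1 N.
Implicit hydrogens by atom environment:
  6 × C: 2 H each → 12
  5 × C (aromatic): 1 H each → 5
  2 × C: no H
  1 × C: 3 H
  1 × C: 1 H
  1 × C (aromatic): no H
  1 × N: no H
  Total hydrogens = 21.
Molecular formula: C16H21N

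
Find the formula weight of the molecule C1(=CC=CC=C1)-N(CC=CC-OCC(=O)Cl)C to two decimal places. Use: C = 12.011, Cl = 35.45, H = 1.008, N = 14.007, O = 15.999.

253.73

Molecular formula: C13H16ClNO2.
M = 13×12.011 + 1×35.45 + 16×1.008 + 1×14.007 + 2×15.999 = 253.73 g/mol.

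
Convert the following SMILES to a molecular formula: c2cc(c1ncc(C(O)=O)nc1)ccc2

Heavy atoms from the SMILES: 11 C, 2 N, 2 O.
Implicit hydrogens by atom environment:
  7 × C (aromatic): 1 H each → 7
  3 × C (aromatic): no H
  2 × N (aromatic): no H
  1 × C: no H
  1 × O: 1 H
  1 × O: no H
  Total hydrogens = 8.
Molecular formula: C11H8N2O2

C11H8N2O2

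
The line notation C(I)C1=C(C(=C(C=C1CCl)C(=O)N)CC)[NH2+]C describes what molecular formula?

Heavy atoms from the SMILES: 12 C, 1 Cl, 1 I, 2 N, 1 O.
Implicit hydrogens by atom environment:
  5 × C (aromatic): no H
  3 × C: 2 H each → 6
  2 × C: 3 H each → 6
  1 × C (aromatic): 1 H
  1 × C: no H
  1 × Cl: no H
  1 × I: no H
  1 × N (charge +1): 2 H
  1 × N: 2 H
  1 × O: no H
  Total hydrogens = 17.
Net charge +1.
Molecular formula: C12H17ClIN2O+

C12H17ClIN2O+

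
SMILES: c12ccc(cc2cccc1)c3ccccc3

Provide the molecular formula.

C16H12

Heavy atoms from the SMILES: 16 C.
Implicit hydrogens by atom environment:
  12 × C (aromatic): 1 H each → 12
  4 × C (aromatic): no H
  Total hydrogens = 12.
Molecular formula: C16H12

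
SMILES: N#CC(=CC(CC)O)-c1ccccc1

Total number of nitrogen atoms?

1

The symbol for nitrogen appears 1 time in the SMILES.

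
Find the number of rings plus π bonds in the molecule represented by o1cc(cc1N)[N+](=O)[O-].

4

Molecular formula from the SMILES: C4H4N2O3.
DoU = (2C + 2 + N − H − X)/2 = (2·4 + 2 + 2 − 4 − 0)/2 = 8/2 = 4.
(Structurally: 1 ring(s) + 3 π bond(s) = 4.)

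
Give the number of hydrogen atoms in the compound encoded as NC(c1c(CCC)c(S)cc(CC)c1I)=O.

16

Hydrogens are implicit in SMILES; fill each atom to its normal valence:
  5 × C (aromatic): no H
  3 × C: 2 H each → 6
  2 × C: 3 H each → 6
  1 × C (aromatic): 1 H
  1 × C: no H
  1 × I: no H
  1 × N: 2 H
  1 × O: no H
  1 × S: 1 H
  Total hydrogens = 16.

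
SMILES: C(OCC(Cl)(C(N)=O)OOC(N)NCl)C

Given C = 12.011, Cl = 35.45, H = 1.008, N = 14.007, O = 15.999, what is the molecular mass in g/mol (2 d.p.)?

262.09

Molecular formula: C6H13Cl2N3O4.
M = 6×12.011 + 2×35.45 + 13×1.008 + 3×14.007 + 4×15.999 = 262.09 g/mol.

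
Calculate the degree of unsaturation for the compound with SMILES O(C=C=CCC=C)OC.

3

Molecular formula from the SMILES: C7H10O2.
DoU = (2C + 2 + N − H − X)/2 = (2·7 + 2 + 0 − 10 − 0)/2 = 6/2 = 3.
(Structurally: 0 ring(s) + 3 π bond(s) = 3.)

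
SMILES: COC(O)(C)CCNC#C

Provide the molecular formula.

Heavy atoms from the SMILES: 7 C, 1 N, 2 O.
Implicit hydrogens by atom environment:
  2 × C: 3 H each → 6
  2 × C: 2 H each → 4
  2 × C: no H
  1 × C: 1 H
  1 × N: 1 H
  1 × O: 1 H
  1 × O: no H
  Total hydrogens = 13.
Molecular formula: C7H13NO2

C7H13NO2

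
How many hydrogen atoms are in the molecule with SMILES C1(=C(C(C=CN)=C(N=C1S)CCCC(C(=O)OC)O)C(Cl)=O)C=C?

19

Hydrogens are implicit in SMILES; fill each atom to its normal valence:
  5 × C (aromatic): no H
  4 × C: 2 H each → 8
  4 × C: 1 H each → 4
  3 × O: no H
  2 × C: no H
  1 × C: 3 H
  1 × Cl: no H
  1 × N: 2 H
  1 × N (aromatic): no H
  1 × O: 1 H
  1 × S: 1 H
  Total hydrogens = 19.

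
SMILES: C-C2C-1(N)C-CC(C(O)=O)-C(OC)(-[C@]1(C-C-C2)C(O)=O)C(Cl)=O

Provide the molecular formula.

C15H22ClNO6

Heavy atoms from the SMILES: 15 C, 1 Cl, 1 N, 6 O.
Implicit hydrogens by atom environment:
  6 × C: no H
  5 × C: 2 H each → 10
  4 × O: no H
  2 × C: 3 H each → 6
  2 × C: 1 H each → 2
  2 × O: 1 H each → 2
  1 × Cl: no H
  1 × N: 2 H
  Total hydrogens = 22.
Molecular formula: C15H22ClNO6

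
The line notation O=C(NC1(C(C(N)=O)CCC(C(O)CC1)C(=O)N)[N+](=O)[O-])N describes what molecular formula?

Heavy atoms from the SMILES: 11 C, 5 N, 6 O.
Implicit hydrogens by atom environment:
  4 × C: 2 H each → 8
  4 × C: no H
  4 × O: no H
  3 × C: 1 H each → 3
  3 × N: 2 H each → 6
  1 × N: 1 H
  1 × N (charge +1): no H
  1 × O: 1 H
  1 × O (charge -1): no H
  Total hydrogens = 19.
Molecular formula: C11H19N5O6

C11H19N5O6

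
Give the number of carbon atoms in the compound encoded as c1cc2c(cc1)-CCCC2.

The symbol for carbon appears 10 times in the SMILES. Lowercase c denotes aromatic carbon and counts toward C.

10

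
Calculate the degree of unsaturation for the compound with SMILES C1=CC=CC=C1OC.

4

Molecular formula from the SMILES: C7H8O.
DoU = (2C + 2 + N − H − X)/2 = (2·7 + 2 + 0 − 8 − 0)/2 = 8/2 = 4.
(Structurally: 1 ring(s) + 3 π bond(s) = 4.)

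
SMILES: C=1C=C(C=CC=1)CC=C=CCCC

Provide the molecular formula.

Heavy atoms from the SMILES: 13 C.
Implicit hydrogens by atom environment:
  5 × C (aromatic): 1 H each → 5
  3 × C: 2 H each → 6
  2 × C: 1 H each → 2
  1 × C: 3 H
  1 × C: no H
  1 × C (aromatic): no H
  Total hydrogens = 16.
Molecular formula: C13H16

C13H16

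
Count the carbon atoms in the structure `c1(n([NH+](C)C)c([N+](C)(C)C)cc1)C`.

The symbol for carbon appears 10 times in the SMILES. Lowercase c denotes aromatic carbon and counts toward C.

10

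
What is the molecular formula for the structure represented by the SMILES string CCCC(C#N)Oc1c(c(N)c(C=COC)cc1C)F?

C15H19FN2O2

Heavy atoms from the SMILES: 15 C, 1 F, 2 N, 2 O.
Implicit hydrogens by atom environment:
  5 × C (aromatic): no H
  3 × C: 3 H each → 9
  3 × C: 1 H each → 3
  2 × C: 2 H each → 4
  2 × O: no H
  1 × C (aromatic): 1 H
  1 × C: no H
  1 × F: no H
  1 × N: 2 H
  1 × N: no H
  Total hydrogens = 19.
Molecular formula: C15H19FN2O2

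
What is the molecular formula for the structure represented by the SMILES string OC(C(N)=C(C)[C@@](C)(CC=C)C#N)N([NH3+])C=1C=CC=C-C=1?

Heavy atoms from the SMILES: 16 C, 4 N, 1 O.
Implicit hydrogens by atom environment:
  5 × C (aromatic): 1 H each → 5
  4 × C: no H
  2 × C: 3 H each → 6
  2 × C: 2 H each → 4
  2 × C: 1 H each → 2
  2 × N: no H
  1 × C (aromatic): no H
  1 × N (charge +1): 3 H
  1 × N: 2 H
  1 × O: 1 H
  Total hydrogens = 23.
Net charge +1.
Molecular formula: C16H23N4O+

C16H23N4O+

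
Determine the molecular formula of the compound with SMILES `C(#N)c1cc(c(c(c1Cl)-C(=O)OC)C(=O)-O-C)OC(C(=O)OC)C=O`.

C15H12ClNO8

Heavy atoms from the SMILES: 15 C, 1 Cl, 1 N, 8 O.
Implicit hydrogens by atom environment:
  8 × O: no H
  5 × C (aromatic): no H
  4 × C: no H
  3 × C: 3 H each → 9
  2 × C: 1 H each → 2
  1 × C (aromatic): 1 H
  1 × Cl: no H
  1 × N: no H
  Total hydrogens = 12.
Molecular formula: C15H12ClNO8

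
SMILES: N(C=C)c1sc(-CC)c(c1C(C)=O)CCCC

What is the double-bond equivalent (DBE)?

5

Molecular formula from the SMILES: C14H21NOS.
DoU = (2C + 2 + N − H − X)/2 = (2·14 + 2 + 1 − 21 − 0)/2 = 10/2 = 5.
(Structurally: 1 ring(s) + 4 π bond(s) = 5.)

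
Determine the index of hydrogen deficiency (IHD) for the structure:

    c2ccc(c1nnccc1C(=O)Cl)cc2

Molecular formula from the SMILES: C11H7ClN2O.
DoU = (2C + 2 + N − H − X)/2 = (2·11 + 2 + 2 − 7 − 1)/2 = 18/2 = 9.
(Structurally: 2 ring(s) + 7 π bond(s) = 9.)

9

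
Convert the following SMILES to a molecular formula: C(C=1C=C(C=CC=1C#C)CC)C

Heavy atoms from the SMILES: 12 C.
Implicit hydrogens by atom environment:
  3 × C (aromatic): 1 H each → 3
  3 × C (aromatic): no H
  2 × C: 3 H each → 6
  2 × C: 2 H each → 4
  1 × C: 1 H
  1 × C: no H
  Total hydrogens = 14.
Molecular formula: C12H14

C12H14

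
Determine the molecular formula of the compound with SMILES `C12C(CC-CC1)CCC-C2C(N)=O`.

Heavy atoms from the SMILES: 11 C, 1 N, 1 O.
Implicit hydrogens by atom environment:
  7 × C: 2 H each → 14
  3 × C: 1 H each → 3
  1 × C: no H
  1 × N: 2 H
  1 × O: no H
  Total hydrogens = 19.
Molecular formula: C11H19NO

C11H19NO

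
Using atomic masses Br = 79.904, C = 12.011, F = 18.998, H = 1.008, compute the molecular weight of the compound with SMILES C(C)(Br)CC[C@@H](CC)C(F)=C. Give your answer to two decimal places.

223.13

Molecular formula: C9H16BrF.
M = 1×79.904 + 9×12.011 + 1×18.998 + 16×1.008 = 223.13 g/mol.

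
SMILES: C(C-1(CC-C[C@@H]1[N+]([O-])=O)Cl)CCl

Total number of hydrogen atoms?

Hydrogens are implicit in SMILES; fill each atom to its normal valence:
  5 × C: 2 H each → 10
  2 × Cl: no H
  1 × C: 1 H
  1 × C: no H
  1 × N (charge +1): no H
  1 × O: no H
  1 × O (charge -1): no H
  Total hydrogens = 11.

11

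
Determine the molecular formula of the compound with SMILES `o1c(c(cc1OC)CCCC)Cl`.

C9H13ClO2

Heavy atoms from the SMILES: 9 C, 1 Cl, 2 O.
Implicit hydrogens by atom environment:
  3 × C: 2 H each → 6
  3 × C (aromatic): no H
  2 × C: 3 H each → 6
  1 × C (aromatic): 1 H
  1 × Cl: no H
  1 × O (aromatic): no H
  1 × O: no H
  Total hydrogens = 13.
Molecular formula: C9H13ClO2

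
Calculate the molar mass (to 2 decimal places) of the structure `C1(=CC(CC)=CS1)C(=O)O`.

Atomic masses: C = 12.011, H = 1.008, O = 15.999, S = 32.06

156.20

Molecular formula: C7H8O2S.
M = 7×12.011 + 8×1.008 + 2×15.999 + 1×32.06 = 156.20 g/mol.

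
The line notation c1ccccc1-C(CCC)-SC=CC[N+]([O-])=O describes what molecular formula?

C13H17NO2S

Heavy atoms from the SMILES: 13 C, 1 N, 2 O, 1 S.
Implicit hydrogens by atom environment:
  5 × C (aromatic): 1 H each → 5
  3 × C: 2 H each → 6
  3 × C: 1 H each → 3
  1 × C: 3 H
  1 × C (aromatic): no H
  1 × N (charge +1): no H
  1 × O: no H
  1 × O (charge -1): no H
  1 × S: no H
  Total hydrogens = 17.
Molecular formula: C13H17NO2S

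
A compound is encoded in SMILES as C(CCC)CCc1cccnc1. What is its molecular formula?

Heavy atoms from the SMILES: 11 C, 1 N.
Implicit hydrogens by atom environment:
  5 × C: 2 H each → 10
  4 × C (aromatic): 1 H each → 4
  1 × C: 3 H
  1 × C (aromatic): no H
  1 × N (aromatic): no H
  Total hydrogens = 17.
Molecular formula: C11H17N

C11H17N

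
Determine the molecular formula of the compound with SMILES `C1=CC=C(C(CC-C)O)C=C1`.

Heavy atoms from the SMILES: 10 C, 1 O.
Implicit hydrogens by atom environment:
  5 × C (aromatic): 1 H each → 5
  2 × C: 2 H each → 4
  1 × C: 3 H
  1 × C: 1 H
  1 × C (aromatic): no H
  1 × O: 1 H
  Total hydrogens = 14.
Molecular formula: C10H14O

C10H14O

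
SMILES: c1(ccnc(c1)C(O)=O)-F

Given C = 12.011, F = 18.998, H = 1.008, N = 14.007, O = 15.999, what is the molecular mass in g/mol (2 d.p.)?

Molecular formula: C6H4FNO2.
M = 6×12.011 + 1×18.998 + 4×1.008 + 1×14.007 + 2×15.999 = 141.10 g/mol.

141.10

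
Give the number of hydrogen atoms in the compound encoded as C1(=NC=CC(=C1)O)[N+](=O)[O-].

Hydrogens are implicit in SMILES; fill each atom to its normal valence:
  3 × C (aromatic): 1 H each → 3
  2 × C (aromatic): no H
  1 × N (aromatic): no H
  1 × N (charge +1): no H
  1 × O: 1 H
  1 × O: no H
  1 × O (charge -1): no H
  Total hydrogens = 4.

4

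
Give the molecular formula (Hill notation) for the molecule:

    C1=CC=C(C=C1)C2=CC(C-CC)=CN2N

Heavy atoms from the SMILES: 13 C, 2 N.
Implicit hydrogens by atom environment:
  7 × C (aromatic): 1 H each → 7
  3 × C (aromatic): no H
  2 × C: 2 H each → 4
  1 × C: 3 H
  1 × N: 2 H
  1 × N (aromatic): no H
  Total hydrogens = 16.
Molecular formula: C13H16N2

C13H16N2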